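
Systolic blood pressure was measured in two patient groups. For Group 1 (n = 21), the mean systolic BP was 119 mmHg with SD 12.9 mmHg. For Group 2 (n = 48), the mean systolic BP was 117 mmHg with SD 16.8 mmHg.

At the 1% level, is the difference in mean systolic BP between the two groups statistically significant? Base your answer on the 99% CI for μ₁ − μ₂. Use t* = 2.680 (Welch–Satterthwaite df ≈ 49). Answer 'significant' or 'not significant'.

Standard errors of each mean: 12.9/√21 = 2.8150 and 16.8/√48 = 2.4249.
SE(x̄₁ − x̄₂) = √(2.8150² + 2.4249²) = 3.7154 for independent samples with unequal variances.
With t* = 2.680, the margin is 2.680 × 3.7154 = 9.9573.
x̄₁ − x̄₂ = 119 − 117 = 2.0000; the interval is 2.0000 ± 9.9573 = (-7.9573, 11.9573).
The interval (-7.9573, 11.9573) contains 0, so the difference is not significant.

not significant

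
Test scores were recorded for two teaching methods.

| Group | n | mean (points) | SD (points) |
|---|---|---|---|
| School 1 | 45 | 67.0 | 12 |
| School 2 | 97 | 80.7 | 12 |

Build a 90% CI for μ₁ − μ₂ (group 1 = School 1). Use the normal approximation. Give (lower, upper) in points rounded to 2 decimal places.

Standard errors of each mean: 12/√45 = 1.7889 and 12/√97 = 1.2184.
SE(x̄₁ − x̄₂) = √(1.7889² + 1.2184²) = 2.1644 for independent samples with unequal variances.
With z* = 1.645, the margin is 1.645 × 2.1644 = 3.5604.
x̄₁ − x̄₂ = 67.0 − 80.7 = -13.7000; the interval is -13.7000 ± 3.5604 = (-17.26, -10.14).

(-17.26, -10.14)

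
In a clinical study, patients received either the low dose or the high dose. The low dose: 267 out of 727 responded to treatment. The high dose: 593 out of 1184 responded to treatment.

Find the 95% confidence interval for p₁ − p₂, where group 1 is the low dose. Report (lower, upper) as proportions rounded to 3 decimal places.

(-0.179, -0.088)

First, p̂₁ = 267/727 = 0.3673; p̂₂ = 593/1184 = 0.5008.
The two standard errors are √(0.3673×0.6327/727) = 0.01788 and √(0.5008×0.4992/1184) = 0.01453.
Because the samples are independent, SE_diff = √(0.01788² + 0.01453²) = 0.02304.
Using z* = 1.960 for 95%, ME = 1.960 × 0.02304 = 0.04516.
p̂₁ − p̂₂ = -0.1335; interval -0.1335 ± 0.04516 gives (-0.179, -0.088).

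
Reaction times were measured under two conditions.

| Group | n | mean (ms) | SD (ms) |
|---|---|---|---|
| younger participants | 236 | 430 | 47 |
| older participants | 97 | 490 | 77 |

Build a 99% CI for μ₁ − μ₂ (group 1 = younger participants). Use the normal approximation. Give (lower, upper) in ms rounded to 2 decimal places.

Standard errors of each mean: 47/√236 = 3.0594 and 77/√97 = 7.8182.
SE(x̄₁ − x̄₂) = √(3.0594² + 7.8182²) = 8.3955 for independent samples with unequal variances.
With z* = 2.576, the margin is 2.576 × 8.3955 = 21.6268.
x̄₁ − x̄₂ = 430 − 490 = -60.0000; the interval is -60.0000 ± 21.6268 = (-81.63, -38.37).

(-81.63, -38.37)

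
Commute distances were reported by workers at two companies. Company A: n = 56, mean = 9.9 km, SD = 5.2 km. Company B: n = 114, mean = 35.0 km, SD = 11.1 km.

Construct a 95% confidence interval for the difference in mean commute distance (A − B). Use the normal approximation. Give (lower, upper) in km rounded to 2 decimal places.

Per-group SEs: s₁/√n₁ = 5.2/√56 = 0.6949, s₂/√n₂ = 11.1/√114 = 1.0396.
Unpooled SE of the difference: √(0.48288601 + 1.08076816) = 1.2505.
Margin of error = z* · SE = 1.960 × 1.2505 = 2.4510.
x̄₁ − x̄₂ = 9.9 − 35.0 = -25.1000.
CI: -25.1000 ± 2.4510 = (-27.55, -22.65).

(-27.55, -22.65)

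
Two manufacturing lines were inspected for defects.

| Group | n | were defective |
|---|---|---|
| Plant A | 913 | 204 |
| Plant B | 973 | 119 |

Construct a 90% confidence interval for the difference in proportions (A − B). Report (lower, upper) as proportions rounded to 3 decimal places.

(0.073, 0.130)

p̂₁ = 204/913 = 0.2234 and p̂₂ = 119/973 = 0.1223.
SE₁ = √(p̂₁(1−p̂₁)/n₁) = √(0.2234·0.7766/913) = 0.01378; SE₂ = √(0.1223·0.8777/973) = 0.01050.
Independent samples: SE of the difference = √(SE₁² + SE₂²) = √(0.0001898884 + 0.00011025) = 0.01732.
z* for 90% confidence is 1.645, so the margin of error is 1.645 × 0.01732 = 0.02849.
Point estimate p̂₁ − p̂₂ = 0.2234 − 0.1223 = 0.1011.
0.1011 ± 0.02849 → (0.073, 0.130).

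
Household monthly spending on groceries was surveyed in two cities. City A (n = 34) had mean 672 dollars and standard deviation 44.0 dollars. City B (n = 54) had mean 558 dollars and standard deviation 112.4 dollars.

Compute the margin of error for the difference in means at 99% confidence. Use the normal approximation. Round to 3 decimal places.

43.936

Per-group SEs: s₁/√n₁ = 44.0/√34 = 7.5459, s₂/√n₂ = 112.4/√54 = 15.2957.
Unpooled SE of the difference: √(56.94060681 + 233.95843849) = 17.0558.
Margin of error = z* · SE = 2.576 × 17.0558 = 43.9357.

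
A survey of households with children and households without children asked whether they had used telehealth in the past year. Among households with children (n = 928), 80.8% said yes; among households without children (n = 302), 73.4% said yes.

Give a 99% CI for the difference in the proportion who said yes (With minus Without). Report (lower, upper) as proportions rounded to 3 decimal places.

(0.001, 0.147)

The two standard errors are √(0.8080×0.1920/928) = 0.01293 and √(0.7340×0.2660/302) = 0.02543.
Because the samples are independent, SE_diff = √(0.01293² + 0.02543²) = 0.02853.
Using z* = 2.576 for 99%, ME = 2.576 × 0.02853 = 0.07349.
p̂₁ − p̂₂ = 0.0740; interval 0.0740 ± 0.07349 gives (0.001, 0.147).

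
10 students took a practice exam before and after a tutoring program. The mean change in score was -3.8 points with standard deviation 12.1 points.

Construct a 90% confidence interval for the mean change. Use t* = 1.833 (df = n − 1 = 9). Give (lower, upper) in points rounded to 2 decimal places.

This is a matched-pairs design, so SE = s_d/√n = 12.1/√10 = 3.8264.
Margin = 1.833 × 3.8264 = 7.0138; the interval is -3.8 ± 7.0138 = (-10.81, 3.21).

(-10.81, 3.21)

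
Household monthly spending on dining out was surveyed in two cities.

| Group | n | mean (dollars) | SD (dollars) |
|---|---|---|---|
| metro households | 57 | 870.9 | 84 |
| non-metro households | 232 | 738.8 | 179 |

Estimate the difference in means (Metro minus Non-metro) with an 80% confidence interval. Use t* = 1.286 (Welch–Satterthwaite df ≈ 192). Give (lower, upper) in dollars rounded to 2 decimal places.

Per-group SEs: s₁/√n₁ = 84/√57 = 11.1261, s₂/√n₂ = 179/√232 = 11.7519.
Unpooled SE of the difference: √(123.79010121 + 138.10715361) = 16.1832.
Margin of error = t* · SE = 1.286 × 16.1832 = 20.8116.
x̄₁ − x̄₂ = 870.9 − 738.8 = 132.1000.
CI: 132.1000 ± 20.8116 = (111.29, 152.91).

(111.29, 152.91)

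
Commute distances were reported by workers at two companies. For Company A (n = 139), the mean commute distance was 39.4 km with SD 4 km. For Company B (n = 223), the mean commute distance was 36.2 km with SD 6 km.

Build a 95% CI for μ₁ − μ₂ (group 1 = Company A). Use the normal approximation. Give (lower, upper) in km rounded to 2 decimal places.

SE₁ = s₁/√n₁ = 4/√139 = 0.3393; SE₂ = 6/√223 = 0.4018.
Independent samples, unequal variances: SE_diff = √(SE₁² + SE₂²) = √(0.11512449 + 0.16144324) = 0.5259.
z* = 1.960, so margin of error = 1.960 × 0.5259 = 1.0308.
Difference in means = 39.4 − 36.2 = 3.2000.
3.2000 ± 1.0308 → (2.17, 4.23).

(2.17, 4.23)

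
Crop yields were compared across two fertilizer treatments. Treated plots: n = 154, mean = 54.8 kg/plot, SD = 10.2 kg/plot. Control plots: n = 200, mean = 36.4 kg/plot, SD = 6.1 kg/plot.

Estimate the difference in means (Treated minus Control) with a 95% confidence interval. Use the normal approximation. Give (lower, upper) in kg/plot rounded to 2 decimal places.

Standard errors of each mean: 10.2/√154 = 0.8219 and 6.1/√200 = 0.4313.
SE(x̄₁ − x̄₂) = √(0.8219² + 0.4313²) = 0.9282 for independent samples with unequal variances.
With z* = 1.960, the margin is 1.960 × 0.9282 = 1.8193.
x̄₁ − x̄₂ = 54.8 − 36.4 = 18.4000; the interval is 18.4000 ± 1.8193 = (16.58, 20.22).

(16.58, 20.22)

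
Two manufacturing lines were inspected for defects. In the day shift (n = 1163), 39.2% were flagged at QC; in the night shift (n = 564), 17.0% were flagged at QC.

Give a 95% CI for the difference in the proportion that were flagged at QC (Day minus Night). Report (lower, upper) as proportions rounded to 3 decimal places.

(0.180, 0.264)

SE₁ = √(p̂₁(1−p̂₁)/n₁) = √(0.3920·0.6080/1163) = 0.01432; SE₂ = √(0.1700·0.8300/564) = 0.01582.
Independent samples: SE of the difference = √(SE₁² + SE₂²) = √(0.0002050624 + 0.0002502724) = 0.02134.
z* for 95% confidence is 1.960, so the margin of error is 1.960 × 0.02134 = 0.04183.
Point estimate p̂₁ − p̂₂ = 0.3920 − 0.1700 = 0.2220.
0.2220 ± 0.04183 → (0.180, 0.264).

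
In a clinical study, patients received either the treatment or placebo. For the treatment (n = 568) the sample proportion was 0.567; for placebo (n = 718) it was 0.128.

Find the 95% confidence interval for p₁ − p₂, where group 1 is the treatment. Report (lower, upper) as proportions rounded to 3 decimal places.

(0.391, 0.487)

Each SE is √(p̂(1−p̂)/n): √(0.5670·0.4330/568) = 0.02079 and √(0.1280·0.8720/718) = 0.01247.
SE(p̂₁ − p̂₂) = √(SE₁² + SE₂²) = √(0.0004322241 + 0.0001555009) = 0.02424, since the two samples are independent.
At 95% confidence z* = 1.960; margin = 1.960 × 0.02424 = 0.04751.
The difference is 0.5670 − 0.1280 = 0.4390, so the interval is 0.4390 ± 0.04751 = (0.391, 0.487).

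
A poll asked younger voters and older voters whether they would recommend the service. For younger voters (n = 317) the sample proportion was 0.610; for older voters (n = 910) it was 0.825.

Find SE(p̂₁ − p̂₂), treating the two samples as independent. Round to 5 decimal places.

Each SE is √(p̂(1−p̂)/n): √(0.6100·0.3900/317) = 0.02739 and √(0.8250·0.1750/910) = 0.01260.
SE(p̂₁ − p̂₂) = √(SE₁² + SE₂²) = √(0.0007502121 + 0.00015876) = 0.03015, since the two samples are independent.

0.03015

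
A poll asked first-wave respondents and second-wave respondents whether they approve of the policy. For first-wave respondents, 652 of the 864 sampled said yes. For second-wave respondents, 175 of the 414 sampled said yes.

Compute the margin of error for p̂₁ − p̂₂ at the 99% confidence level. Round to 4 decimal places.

Sample proportions: 652/864 = 0.7546, 175/414 = 0.4227.
Each SE is √(p̂(1−p̂)/n): √(0.7546·0.2454/864) = 0.01464 and √(0.4227·0.5773/414) = 0.02428.
SE(p̂₁ − p̂₂) = √(SE₁² + SE₂²) = √(0.0002143296 + 0.0005895184) = 0.02835, since the two samples are independent.
At 99% confidence z* = 2.576; margin = 2.576 × 0.02835 = 0.07303.

0.0730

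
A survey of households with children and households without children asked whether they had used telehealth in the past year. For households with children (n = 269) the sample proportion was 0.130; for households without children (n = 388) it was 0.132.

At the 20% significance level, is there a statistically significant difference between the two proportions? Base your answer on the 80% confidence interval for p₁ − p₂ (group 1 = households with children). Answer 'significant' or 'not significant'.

The two standard errors are √(0.1300×0.8700/269) = 0.02050 and √(0.1320×0.8680/388) = 0.01718.
Because the samples are independent, SE_diff = √(0.02050² + 0.01718²) = 0.02675.
Using z* = 1.282 for 80%, ME = 1.282 × 0.02675 = 0.03429.
p̂₁ − p̂₂ = -0.0020; interval -0.0020 ± 0.03429 gives (-0.03629, 0.03229).
The interval (-0.03629, 0.03229) contains 0, so the difference is not significant.

not significant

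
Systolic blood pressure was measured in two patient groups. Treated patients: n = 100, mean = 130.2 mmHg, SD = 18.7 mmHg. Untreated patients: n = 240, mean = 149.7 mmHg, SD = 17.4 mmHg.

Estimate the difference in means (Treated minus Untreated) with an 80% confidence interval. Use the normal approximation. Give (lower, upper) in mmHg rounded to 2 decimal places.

Per-group SEs: s₁/√n₁ = 18.7/√100 = 1.8700, s₂/√n₂ = 17.4/√240 = 1.1232.
Unpooled SE of the difference: √(3.4969 + 1.26157824) = 2.1814.
Margin of error = z* · SE = 1.282 × 2.1814 = 2.7966.
x̄₁ − x̄₂ = 130.2 − 149.7 = -19.5000.
CI: -19.5000 ± 2.7966 = (-22.30, -16.70).

(-22.30, -16.70)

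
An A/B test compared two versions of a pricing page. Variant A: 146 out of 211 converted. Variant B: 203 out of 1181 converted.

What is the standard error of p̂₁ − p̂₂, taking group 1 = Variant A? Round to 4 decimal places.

0.0336

p̂₁ = 146/211 = 0.6919 and p̂₂ = 203/1181 = 0.1719.
SE₁ = √(p̂₁(1−p̂₁)/n₁) = √(0.6919·0.3081/211) = 0.03179; SE₂ = √(0.1719·0.8281/1181) = 0.01098.
Independent samples: SE of the difference = √(SE₁² + SE₂²) = √(0.0010106041 + 0.0001205604) = 0.03363.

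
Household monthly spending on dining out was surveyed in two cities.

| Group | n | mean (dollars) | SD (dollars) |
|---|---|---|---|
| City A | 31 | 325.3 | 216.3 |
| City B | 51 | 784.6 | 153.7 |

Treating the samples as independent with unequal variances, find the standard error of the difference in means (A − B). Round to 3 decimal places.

44.412

Per-group SEs: s₁/√n₁ = 216.3/√31 = 38.8486, s₂/√n₂ = 153.7/√51 = 21.5223.
Unpooled SE of the difference: √(1509.21372196 + 463.20939729) = 44.4120.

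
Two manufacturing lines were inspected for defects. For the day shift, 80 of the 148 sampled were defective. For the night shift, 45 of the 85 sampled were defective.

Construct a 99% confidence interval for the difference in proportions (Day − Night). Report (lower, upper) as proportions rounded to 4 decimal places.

Sample proportions: 80/148 = 0.5405, 45/85 = 0.5294.
Each SE is √(p̂(1−p̂)/n): √(0.5405·0.4595/148) = 0.04096 and √(0.5294·0.4706/85) = 0.05414.
SE(p̂₁ − p̂₂) = √(SE₁² + SE₂²) = √(0.0016777216 + 0.0029311396) = 0.06789, since the two samples are independent.
At 99% confidence z* = 2.576; margin = 2.576 × 0.06789 = 0.17488.
The difference is 0.5405 − 0.5294 = 0.0111, so the interval is 0.0111 ± 0.17488 = (-0.1638, 0.1860).

(-0.1638, 0.1860)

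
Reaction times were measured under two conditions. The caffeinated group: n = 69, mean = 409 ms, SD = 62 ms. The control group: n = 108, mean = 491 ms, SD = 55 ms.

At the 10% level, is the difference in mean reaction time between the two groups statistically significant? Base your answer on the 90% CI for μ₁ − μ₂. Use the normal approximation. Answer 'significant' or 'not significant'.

Standard errors of each mean: 62/√69 = 7.4639 and 55/√108 = 5.2924.
SE(x̄₁ − x̄₂) = √(7.4639² + 5.2924²) = 9.1498 for independent samples with unequal variances.
With z* = 1.645, the margin is 1.645 × 9.1498 = 15.0514.
x̄₁ − x̄₂ = 409 − 491 = -82.0000; the interval is -82.0000 ± 15.0514 = (-97.0514, -66.9486).
The interval (-97.0514, -66.9486) does not contain 0, so the difference is significant.

significant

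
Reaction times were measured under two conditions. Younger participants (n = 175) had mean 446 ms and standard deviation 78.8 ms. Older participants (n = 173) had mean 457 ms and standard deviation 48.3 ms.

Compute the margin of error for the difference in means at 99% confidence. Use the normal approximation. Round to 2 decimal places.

Per-group SEs: s₁/√n₁ = 78.8/√175 = 5.9567, s₂/√n₂ = 48.3/√173 = 3.6722.
Unpooled SE of the difference: √(35.48227489 + 13.48505284) = 6.9977.
Margin of error = z* · SE = 2.576 × 6.9977 = 18.0261.

18.03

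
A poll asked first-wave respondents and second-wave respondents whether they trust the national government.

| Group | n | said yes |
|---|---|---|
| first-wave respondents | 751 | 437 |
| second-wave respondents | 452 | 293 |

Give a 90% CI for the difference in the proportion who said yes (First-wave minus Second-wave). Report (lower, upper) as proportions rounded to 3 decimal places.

Sample proportions: 437/751 = 0.5819, 293/452 = 0.6482.
Each SE is √(p̂(1−p̂)/n): √(0.5819·0.4181/751) = 0.01800 and √(0.6482·0.3518/452) = 0.02246.
SE(p̂₁ − p̂₂) = √(SE₁² + SE₂²) = √(0.000324 + 0.0005044516) = 0.02878, since the two samples are independent.
At 90% confidence z* = 1.645; margin = 1.645 × 0.02878 = 0.04734.
The difference is 0.5819 − 0.6482 = -0.0663, so the interval is -0.0663 ± 0.04734 = (-0.114, -0.019).

(-0.114, -0.019)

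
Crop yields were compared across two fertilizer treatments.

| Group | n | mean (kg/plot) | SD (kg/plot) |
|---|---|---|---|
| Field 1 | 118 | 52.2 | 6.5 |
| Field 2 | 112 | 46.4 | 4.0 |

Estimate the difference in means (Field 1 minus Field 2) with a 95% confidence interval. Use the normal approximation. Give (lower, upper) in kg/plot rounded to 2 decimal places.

Per-group SEs: s₁/√n₁ = 6.5/√118 = 0.5984, s₂/√n₂ = 4.0/√112 = 0.3780.
Unpooled SE of the difference: √(0.35808256 + 0.142884) = 0.7078.
Margin of error = z* · SE = 1.960 × 0.7078 = 1.3873.
x̄₁ − x̄₂ = 52.2 − 46.4 = 5.8000.
CI: 5.8000 ± 1.3873 = (4.41, 7.19).

(4.41, 7.19)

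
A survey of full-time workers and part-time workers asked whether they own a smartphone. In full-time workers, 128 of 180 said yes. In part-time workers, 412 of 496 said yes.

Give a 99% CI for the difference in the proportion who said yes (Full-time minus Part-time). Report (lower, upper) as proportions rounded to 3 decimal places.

Sample proportions: 128/180 = 0.7111, 412/496 = 0.8306.
Each SE is √(p̂(1−p̂)/n): √(0.7111·0.2889/180) = 0.03378 and √(0.8306·0.1694/496) = 0.01684.
SE(p̂₁ − p̂₂) = √(SE₁² + SE₂²) = √(0.0011410884 + 0.0002835856) = 0.03774, since the two samples are independent.
At 99% confidence z* = 2.576; margin = 2.576 × 0.03774 = 0.09722.
The difference is 0.7111 − 0.8306 = -0.1195, so the interval is -0.1195 ± 0.09722 = (-0.217, -0.022).

(-0.217, -0.022)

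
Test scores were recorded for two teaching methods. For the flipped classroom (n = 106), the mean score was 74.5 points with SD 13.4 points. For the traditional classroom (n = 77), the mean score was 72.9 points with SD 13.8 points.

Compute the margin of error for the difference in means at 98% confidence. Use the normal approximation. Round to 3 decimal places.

Per-group SEs: s₁/√n₁ = 13.4/√106 = 1.3015, s₂/√n₂ = 13.8/√77 = 1.5727.
Unpooled SE of the difference: √(1.69390225 + 2.47338529) = 2.0414.
Margin of error = z* · SE = 2.326 × 2.0414 = 4.7483.

4.748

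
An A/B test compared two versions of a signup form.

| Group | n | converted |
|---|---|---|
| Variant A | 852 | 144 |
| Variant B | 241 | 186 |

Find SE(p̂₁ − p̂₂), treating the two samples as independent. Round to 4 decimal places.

0.0299

First, p̂₁ = 144/852 = 0.1690; p̂₂ = 186/241 = 0.7718.
The two standard errors are √(0.1690×0.8310/852) = 0.01284 and √(0.7718×0.2282/241) = 0.02703.
Because the samples are independent, SE_diff = √(0.01284² + 0.02703²) = 0.02992.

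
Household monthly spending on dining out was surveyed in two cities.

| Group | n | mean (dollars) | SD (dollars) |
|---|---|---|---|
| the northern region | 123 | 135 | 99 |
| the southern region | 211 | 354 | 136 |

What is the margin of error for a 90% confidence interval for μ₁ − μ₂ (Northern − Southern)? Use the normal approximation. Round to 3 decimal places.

SE₁ = s₁/√n₁ = 99/√123 = 8.9265; SE₂ = 136/√211 = 9.3626.
Independent samples, unequal variances: SE_diff = √(SE₁² + SE₂²) = √(79.68240225 + 87.65827876) = 12.9360.
z* = 1.645, so margin of error = 1.645 × 12.9360 = 21.2797.

21.280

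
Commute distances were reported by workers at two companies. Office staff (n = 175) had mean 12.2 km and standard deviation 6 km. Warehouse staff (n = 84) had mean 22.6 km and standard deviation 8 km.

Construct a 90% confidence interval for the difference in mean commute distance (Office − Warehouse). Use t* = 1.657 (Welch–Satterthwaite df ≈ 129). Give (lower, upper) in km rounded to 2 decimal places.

(-12.03, -8.77)

Per-group SEs: s₁/√n₁ = 6/√175 = 0.4536, s₂/√n₂ = 8/√84 = 0.8729.
Unpooled SE of the difference: √(0.20575296 + 0.76195441) = 0.9837.
Margin of error = t* · SE = 1.657 × 0.9837 = 1.6300.
x̄₁ − x̄₂ = 12.2 − 22.6 = -10.4000.
CI: -10.4000 ± 1.6300 = (-12.03, -8.77).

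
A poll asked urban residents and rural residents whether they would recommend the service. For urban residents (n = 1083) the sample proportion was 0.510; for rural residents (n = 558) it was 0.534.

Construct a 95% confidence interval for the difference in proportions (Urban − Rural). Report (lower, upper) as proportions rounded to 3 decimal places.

Each SE is √(p̂(1−p̂)/n): √(0.5100·0.4900/1083) = 0.01519 and √(0.5340·0.4660/558) = 0.02112.
SE(p̂₁ − p̂₂) = √(SE₁² + SE₂²) = √(0.0002307361 + 0.0004460544) = 0.02602, since the two samples are independent.
At 95% confidence z* = 1.960; margin = 1.960 × 0.02602 = 0.05100.
The difference is 0.5100 − 0.5340 = -0.0240, so the interval is -0.0240 ± 0.05100 = (-0.075, 0.027).

(-0.075, 0.027)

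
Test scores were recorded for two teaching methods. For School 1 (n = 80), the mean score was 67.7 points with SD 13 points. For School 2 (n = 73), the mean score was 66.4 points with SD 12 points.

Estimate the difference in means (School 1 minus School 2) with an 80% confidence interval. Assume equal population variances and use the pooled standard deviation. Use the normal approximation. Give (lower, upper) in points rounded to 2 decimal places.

(-1.30, 3.90)

s_p = √[((n₁−1)s₁² + (n₂−1)s₂²)/(n₁+n₂−2)] = √[(79·13² + 72·12²)/151] = 12.5331.
SE = 12.5331·√(1/80 + 1/73) = 2.0286.
With z* = 1.282, margin = 1.282 × 2.0286 = 2.6007.
x̄₁ − x̄₂ = 67.7 − 66.4 = 1.3000; interval 1.3000 ± 2.6007 = (-1.30, 3.90).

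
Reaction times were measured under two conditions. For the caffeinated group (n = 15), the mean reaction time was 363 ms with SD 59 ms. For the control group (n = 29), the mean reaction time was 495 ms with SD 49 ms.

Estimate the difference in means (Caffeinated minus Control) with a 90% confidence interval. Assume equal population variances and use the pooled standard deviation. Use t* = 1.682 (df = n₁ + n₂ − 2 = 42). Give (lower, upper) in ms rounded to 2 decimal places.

(-160.11, -103.89)

Pooled variance s_p² = [14·59² + 28·49²] / (15+29−2) = 2761.0000, so s_p = 52.5452.
SE_diff = s_p·√(1/n₁ + 1/n₂) = 52.5452·√(1/15 + 1/29) = 16.7115.
t* = 1.682; margin = 1.682 × 16.7115 = 28.1087.
Difference = 363 − 495 = -132.0000.
-132.0000 ± 28.1087 → (-160.11, -103.89).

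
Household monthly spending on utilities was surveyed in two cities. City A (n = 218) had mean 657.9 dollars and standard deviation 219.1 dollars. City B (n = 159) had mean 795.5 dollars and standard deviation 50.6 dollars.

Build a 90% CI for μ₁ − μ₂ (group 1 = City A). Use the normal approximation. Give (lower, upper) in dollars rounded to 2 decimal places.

(-162.89, -112.31)

Standard errors of each mean: 219.1/√218 = 14.8393 and 50.6/√159 = 4.0128.
SE(x̄₁ − x̄₂) = √(14.8393² + 4.0128²) = 15.3723 for independent samples with unequal variances.
With z* = 1.645, the margin is 1.645 × 15.3723 = 25.2874.
x̄₁ − x̄₂ = 657.9 − 795.5 = -137.6000; the interval is -137.6000 ± 25.2874 = (-162.89, -112.31).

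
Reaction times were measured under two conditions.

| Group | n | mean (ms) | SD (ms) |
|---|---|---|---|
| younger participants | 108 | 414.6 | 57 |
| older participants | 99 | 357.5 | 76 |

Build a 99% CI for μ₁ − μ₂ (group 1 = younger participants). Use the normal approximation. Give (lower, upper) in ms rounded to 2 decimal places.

SE₁ = s₁/√n₁ = 57/√108 = 5.4848; SE₂ = 76/√99 = 7.6383.
Independent samples, unequal variances: SE_diff = √(SE₁² + SE₂²) = √(30.08303104 + 58.34362689) = 9.4035.
z* = 2.576, so margin of error = 2.576 × 9.4035 = 24.2234.
Difference in means = 414.6 − 357.5 = 57.1000.
57.1000 ± 24.2234 → (32.88, 81.32).

(32.88, 81.32)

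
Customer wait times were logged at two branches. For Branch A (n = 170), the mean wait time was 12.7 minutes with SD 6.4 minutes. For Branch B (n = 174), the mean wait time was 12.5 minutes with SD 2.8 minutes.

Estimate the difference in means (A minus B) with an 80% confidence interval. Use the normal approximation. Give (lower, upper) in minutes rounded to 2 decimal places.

SE₁ = s₁/√n₁ = 6.4/√170 = 0.4909; SE₂ = 2.8/√174 = 0.2123.
Independent samples, unequal variances: SE_diff = √(SE₁² + SE₂²) = √(0.24098281 + 0.04507129) = 0.5348.
z* = 1.282, so margin of error = 1.282 × 0.5348 = 0.6856.
Difference in means = 12.7 − 12.5 = 0.2000.
0.2000 ± 0.6856 → (-0.49, 0.89).

(-0.49, 0.89)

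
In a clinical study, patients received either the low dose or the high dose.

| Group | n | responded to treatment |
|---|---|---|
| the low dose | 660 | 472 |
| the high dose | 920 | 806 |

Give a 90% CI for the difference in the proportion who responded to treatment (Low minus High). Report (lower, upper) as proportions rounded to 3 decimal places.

p̂₁ = 472/660 = 0.7152 and p̂₂ = 806/920 = 0.8761.
SE₁ = √(p̂₁(1−p̂₁)/n₁) = √(0.7152·0.2848/660) = 0.01757; SE₂ = √(0.8761·0.1239/920) = 0.01086.
Independent samples: SE of the difference = √(SE₁² + SE₂²) = √(0.0003087049 + 0.0001179396) = 0.02066.
z* for 90% confidence is 1.645, so the margin of error is 1.645 × 0.02066 = 0.03399.
Point estimate p̂₁ − p̂₂ = 0.7152 − 0.8761 = -0.1609.
-0.1609 ± 0.03399 → (-0.195, -0.127).

(-0.195, -0.127)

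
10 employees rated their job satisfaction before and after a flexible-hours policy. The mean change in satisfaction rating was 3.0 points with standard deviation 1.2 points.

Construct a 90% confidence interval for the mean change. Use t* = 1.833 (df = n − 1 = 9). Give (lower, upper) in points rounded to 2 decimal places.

Paired design: SE = s_d/√n = 1.2/√10 = 0.3795.
t* = 1.833; margin of error = 1.833 × 0.3795 = 0.6956.
3.0 ± 0.6956 → (2.30, 3.70).

(2.30, 3.70)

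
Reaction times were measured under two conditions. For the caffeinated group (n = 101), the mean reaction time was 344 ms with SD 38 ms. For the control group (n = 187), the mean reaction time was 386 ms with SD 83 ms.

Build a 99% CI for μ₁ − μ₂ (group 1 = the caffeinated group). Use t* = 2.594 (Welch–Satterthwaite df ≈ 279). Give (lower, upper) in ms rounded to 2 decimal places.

SE₁ = s₁/√n₁ = 38/√101 = 3.7811; SE₂ = 83/√187 = 6.0696.
Independent samples, unequal variances: SE_diff = √(SE₁² + SE₂²) = √(14.29671721 + 36.84004416) = 7.1510.
t* = 2.594, so margin of error = 2.594 × 7.1510 = 18.5497.
Difference in means = 344 − 386 = -42.0000.
-42.0000 ± 18.5497 → (-60.55, -23.45).

(-60.55, -23.45)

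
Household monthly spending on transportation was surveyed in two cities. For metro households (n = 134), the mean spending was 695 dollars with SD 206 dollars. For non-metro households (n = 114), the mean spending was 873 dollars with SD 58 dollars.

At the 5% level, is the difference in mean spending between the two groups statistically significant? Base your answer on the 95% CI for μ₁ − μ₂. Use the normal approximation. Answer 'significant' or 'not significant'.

SE₁ = s₁/√n₁ = 206/√134 = 17.7957; SE₂ = 58/√114 = 5.4322.
Independent samples, unequal variances: SE_diff = √(SE₁² + SE₂²) = √(316.68693849 + 29.50879684) = 18.6063.
z* = 1.960, so margin of error = 1.960 × 18.6063 = 36.4683.
Difference in means = 695 − 873 = -178.0000.
-178.0000 ± 36.4683 → (-214.4683, -141.5317).
The interval (-214.4683, -141.5317) does not contain 0, so the difference is significant.

significant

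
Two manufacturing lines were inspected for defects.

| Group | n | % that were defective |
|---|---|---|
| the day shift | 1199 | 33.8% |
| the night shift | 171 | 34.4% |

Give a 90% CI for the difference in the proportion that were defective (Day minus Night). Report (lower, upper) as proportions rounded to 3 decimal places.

The two standard errors are √(0.3380×0.6620/1199) = 0.01366 and √(0.3440×0.6560/171) = 0.03633.
Because the samples are independent, SE_diff = √(0.01366² + 0.03633²) = 0.03881.
Using z* = 1.645 for 90%, ME = 1.645 × 0.03881 = 0.06384.
p̂₁ − p̂₂ = -0.0060; interval -0.0060 ± 0.06384 gives (-0.070, 0.058).

(-0.070, 0.058)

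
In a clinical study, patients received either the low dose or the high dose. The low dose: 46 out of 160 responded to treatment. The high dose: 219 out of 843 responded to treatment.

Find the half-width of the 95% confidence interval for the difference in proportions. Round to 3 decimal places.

First, p̂₁ = 46/160 = 0.2875; p̂₂ = 219/843 = 0.2598.
The two standard errors are √(0.2875×0.7125/160) = 0.03578 and √(0.2598×0.7402/843) = 0.01510.
Because the samples are independent, SE_diff = √(0.03578² + 0.01510²) = 0.03884.
Using z* = 1.960 for 95%, ME = 1.960 × 0.03884 = 0.07613.

0.076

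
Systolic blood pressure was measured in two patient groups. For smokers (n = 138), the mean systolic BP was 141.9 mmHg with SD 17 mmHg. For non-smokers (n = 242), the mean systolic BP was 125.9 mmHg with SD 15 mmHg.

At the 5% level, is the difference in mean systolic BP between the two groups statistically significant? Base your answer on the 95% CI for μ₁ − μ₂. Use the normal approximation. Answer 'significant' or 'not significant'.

Standard errors of each mean: 17/√138 = 1.4471 and 15/√242 = 0.9642.
SE(x̄₁ − x̄₂) = √(1.4471² + 0.9642²) = 1.7389 for independent samples with unequal variances.
With z* = 1.960, the margin is 1.960 × 1.7389 = 3.4082.
x̄₁ − x̄₂ = 141.9 − 125.9 = 16.0000; the interval is 16.0000 ± 3.4082 = (12.5918, 19.4082).
The interval (12.5918, 19.4082) does not contain 0, so the difference is significant.

significant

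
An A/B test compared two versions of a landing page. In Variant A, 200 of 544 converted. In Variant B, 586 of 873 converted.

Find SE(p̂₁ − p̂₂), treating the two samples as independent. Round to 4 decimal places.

0.0261

p̂₁ = 200/544 = 0.3676 and p̂₂ = 586/873 = 0.6712.
SE₁ = √(p̂₁(1−p̂₁)/n₁) = √(0.3676·0.6324/544) = 0.02067; SE₂ = √(0.6712·0.3288/873) = 0.01590.
Independent samples: SE of the difference = √(SE₁² + SE₂²) = √(0.0004272489 + 0.00025281) = 0.02608.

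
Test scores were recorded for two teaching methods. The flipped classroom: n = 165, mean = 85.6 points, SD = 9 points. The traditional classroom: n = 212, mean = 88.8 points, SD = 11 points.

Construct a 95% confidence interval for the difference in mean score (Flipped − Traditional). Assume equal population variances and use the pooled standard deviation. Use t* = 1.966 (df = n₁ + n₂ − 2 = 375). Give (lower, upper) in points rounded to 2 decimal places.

Pooled variance s_p² = [164·9² + 211·11²] / (165+212−2) = 103.5067, so s_p = 10.1738.
SE_diff = s_p·√(1/n₁ + 1/n₂) = 10.1738·√(1/165 + 1/212) = 1.0562.
t* = 1.966; margin = 1.966 × 1.0562 = 2.0765.
Difference = 85.6 − 88.8 = -3.2000.
-3.2000 ± 2.0765 → (-5.28, -1.12).

(-5.28, -1.12)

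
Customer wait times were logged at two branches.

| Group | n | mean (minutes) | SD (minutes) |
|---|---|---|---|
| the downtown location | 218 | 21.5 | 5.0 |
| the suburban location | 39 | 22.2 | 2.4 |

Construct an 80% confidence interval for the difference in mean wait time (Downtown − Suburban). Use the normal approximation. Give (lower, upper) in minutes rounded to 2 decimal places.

(-1.36, -0.04)

SE₁ = s₁/√n₁ = 5.0/√218 = 0.3386; SE₂ = 2.4/√39 = 0.3843.
Independent samples, unequal variances: SE_diff = √(SE₁² + SE₂²) = √(0.11464996 + 0.14768649) = 0.5122.
z* = 1.282, so margin of error = 1.282 × 0.5122 = 0.6566.
Difference in means = 21.5 − 22.2 = -0.7000.
-0.7000 ± 0.6566 → (-1.36, -0.04).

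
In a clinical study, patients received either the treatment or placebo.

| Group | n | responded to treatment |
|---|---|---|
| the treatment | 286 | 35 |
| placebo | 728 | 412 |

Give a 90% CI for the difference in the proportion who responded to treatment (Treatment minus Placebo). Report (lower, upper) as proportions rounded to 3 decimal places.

(-0.487, -0.400)

p̂₁ = 35/286 = 0.1224 and p̂₂ = 412/728 = 0.5659.
SE₁ = √(p̂₁(1−p̂₁)/n₁) = √(0.1224·0.8776/286) = 0.01938; SE₂ = √(0.5659·0.4341/728) = 0.01837.
Independent samples: SE of the difference = √(SE₁² + SE₂²) = √(0.0003755844 + 0.0003374569) = 0.02670.
z* for 90% confidence is 1.645, so the margin of error is 1.645 × 0.02670 = 0.04392.
Point estimate p̂₁ − p̂₂ = 0.1224 − 0.5659 = -0.4435.
-0.4435 ± 0.04392 → (-0.487, -0.400).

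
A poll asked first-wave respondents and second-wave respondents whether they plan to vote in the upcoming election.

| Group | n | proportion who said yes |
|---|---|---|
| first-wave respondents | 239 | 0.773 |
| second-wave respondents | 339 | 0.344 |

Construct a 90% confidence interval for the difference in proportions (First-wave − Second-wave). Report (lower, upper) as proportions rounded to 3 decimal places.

(0.367, 0.491)

Each SE is √(p̂(1−p̂)/n): √(0.7730·0.2270/239) = 0.02710 and √(0.3440·0.6560/339) = 0.02580.
SE(p̂₁ − p̂₂) = √(SE₁² + SE₂²) = √(0.00073441 + 0.00066564) = 0.03742, since the two samples are independent.
At 90% confidence z* = 1.645; margin = 1.645 × 0.03742 = 0.06156.
The difference is 0.7730 − 0.3440 = 0.4290, so the interval is 0.4290 ± 0.06156 = (0.367, 0.491).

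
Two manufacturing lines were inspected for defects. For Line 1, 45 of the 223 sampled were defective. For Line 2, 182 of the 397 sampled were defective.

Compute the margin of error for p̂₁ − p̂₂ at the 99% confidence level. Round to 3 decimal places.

0.095

p̂₁ = 45/223 = 0.2018 and p̂₂ = 182/397 = 0.4584.
SE₁ = √(p̂₁(1−p̂₁)/n₁) = √(0.2018·0.7982/223) = 0.02688; SE₂ = √(0.4584·0.5416/397) = 0.02501.
Independent samples: SE of the difference = √(SE₁² + SE₂²) = √(0.0007225344 + 0.0006255001) = 0.03672.
z* for 99% confidence is 2.576, so the margin of error is 2.576 × 0.03672 = 0.09459.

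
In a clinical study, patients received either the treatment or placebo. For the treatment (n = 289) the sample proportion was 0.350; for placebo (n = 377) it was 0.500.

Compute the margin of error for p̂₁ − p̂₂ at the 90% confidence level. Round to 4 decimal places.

The two standard errors are √(0.3500×0.6500/289) = 0.02806 and √(0.5000×0.5000/377) = 0.02575.
Because the samples are independent, SE_diff = √(0.02806² + 0.02575²) = 0.03808.
Using z* = 1.645 for 90%, ME = 1.645 × 0.03808 = 0.06264.

0.0626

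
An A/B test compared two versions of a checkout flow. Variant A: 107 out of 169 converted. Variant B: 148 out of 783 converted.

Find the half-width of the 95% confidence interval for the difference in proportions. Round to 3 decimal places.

0.078

p̂₁ = 107/169 = 0.6331 and p̂₂ = 148/783 = 0.1890.
SE₁ = √(p̂₁(1−p̂₁)/n₁) = √(0.6331·0.3669/169) = 0.03707; SE₂ = √(0.1890·0.8110/783) = 0.01399.
Independent samples: SE of the difference = √(SE₁² + SE₂²) = √(0.0013741849 + 0.0001957201) = 0.03962.
z* for 95% confidence is 1.960, so the margin of error is 1.960 × 0.03962 = 0.07766.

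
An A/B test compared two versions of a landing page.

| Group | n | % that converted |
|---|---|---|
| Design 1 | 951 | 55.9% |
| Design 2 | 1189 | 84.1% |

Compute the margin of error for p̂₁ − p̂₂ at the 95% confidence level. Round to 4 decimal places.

Each SE is √(p̂(1−p̂)/n): √(0.5590·0.4410/951) = 0.01610 and √(0.8410·0.1590/1189) = 0.01060.
SE(p̂₁ − p̂₂) = √(SE₁² + SE₂²) = √(0.00025921 + 0.00011236) = 0.01928, since the two samples are independent.
At 95% confidence z* = 1.960; margin = 1.960 × 0.01928 = 0.03779.

0.0378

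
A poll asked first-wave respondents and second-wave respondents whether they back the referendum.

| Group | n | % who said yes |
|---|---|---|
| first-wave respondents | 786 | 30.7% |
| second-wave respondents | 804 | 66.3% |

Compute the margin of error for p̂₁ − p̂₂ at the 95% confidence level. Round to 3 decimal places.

SE₁ = √(p̂₁(1−p̂₁)/n₁) = √(0.3070·0.6930/786) = 0.01645; SE₂ = √(0.6630·0.3370/804) = 0.01667.
Independent samples: SE of the difference = √(SE₁² + SE₂²) = √(0.0002706025 + 0.0002778889) = 0.02342.
z* for 95% confidence is 1.960, so the margin of error is 1.960 × 0.02342 = 0.04590.

0.046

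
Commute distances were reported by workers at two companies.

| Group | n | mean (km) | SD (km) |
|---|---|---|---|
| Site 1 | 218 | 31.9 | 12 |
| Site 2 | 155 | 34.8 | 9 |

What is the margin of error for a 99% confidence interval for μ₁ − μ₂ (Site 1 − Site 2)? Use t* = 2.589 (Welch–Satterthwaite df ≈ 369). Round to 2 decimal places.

SE₁ = s₁/√n₁ = 12/√218 = 0.8127; SE₂ = 9/√155 = 0.7229.
Independent samples, unequal variances: SE_diff = √(SE₁² + SE₂²) = √(0.66048129 + 0.52258441) = 1.0877.
t* = 2.589, so margin of error = 2.589 × 1.0877 = 2.8161.

2.82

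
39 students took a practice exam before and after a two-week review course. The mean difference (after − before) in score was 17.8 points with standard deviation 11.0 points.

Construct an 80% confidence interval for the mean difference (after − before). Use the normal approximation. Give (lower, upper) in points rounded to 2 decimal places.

(15.54, 20.06)

This is a matched-pairs design, so SE = s_d/√n = 11.0/√39 = 1.7614.
Margin = 1.282 × 1.7614 = 2.2581; the interval is 17.8 ± 2.2581 = (15.54, 20.06).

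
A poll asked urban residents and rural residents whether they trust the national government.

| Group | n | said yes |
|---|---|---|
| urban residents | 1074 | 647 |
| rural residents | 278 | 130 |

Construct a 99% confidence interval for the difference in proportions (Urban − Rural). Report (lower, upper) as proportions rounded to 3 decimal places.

First, p̂₁ = 647/1074 = 0.6024; p̂₂ = 130/278 = 0.4676.
The two standard errors are √(0.6024×0.3976/1074) = 0.01493 and √(0.4676×0.5324/278) = 0.02992.
Because the samples are independent, SE_diff = √(0.01493² + 0.02992²) = 0.03344.
Using z* = 2.576 for 99%, ME = 2.576 × 0.03344 = 0.08614.
p̂₁ − p̂₂ = 0.1348; interval 0.1348 ± 0.08614 gives (0.049, 0.221).

(0.049, 0.221)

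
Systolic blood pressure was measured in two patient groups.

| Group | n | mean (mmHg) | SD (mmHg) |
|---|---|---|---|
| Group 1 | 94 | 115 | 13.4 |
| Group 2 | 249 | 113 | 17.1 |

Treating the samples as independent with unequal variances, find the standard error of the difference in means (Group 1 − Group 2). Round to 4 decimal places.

Standard errors of each mean: 13.4/√94 = 1.3821 and 17.1/√249 = 1.0837.
SE(x̄₁ − x̄₂) = √(1.3821² + 1.0837²) = 1.7563 for independent samples with unequal variances.

1.7563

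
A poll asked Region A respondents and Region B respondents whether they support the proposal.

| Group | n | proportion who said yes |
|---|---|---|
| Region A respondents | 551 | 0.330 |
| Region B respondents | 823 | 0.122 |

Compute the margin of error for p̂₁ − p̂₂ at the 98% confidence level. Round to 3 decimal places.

0.054

The two standard errors are √(0.3300×0.6700/551) = 0.02003 and √(0.1220×0.8780/823) = 0.01141.
Because the samples are independent, SE_diff = √(0.02003² + 0.01141²) = 0.02305.
Using z* = 2.326 for 98%, ME = 2.326 × 0.02305 = 0.05361.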